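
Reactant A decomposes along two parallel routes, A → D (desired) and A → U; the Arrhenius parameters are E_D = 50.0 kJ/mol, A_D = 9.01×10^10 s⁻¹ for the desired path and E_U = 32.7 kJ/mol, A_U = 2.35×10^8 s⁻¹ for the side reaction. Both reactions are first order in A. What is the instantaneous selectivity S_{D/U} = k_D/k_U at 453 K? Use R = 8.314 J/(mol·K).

Since both paths have the same order in A, the concentration cancels and S_{D/U} = k_D/k_U = (A_D/A_U)·exp[(E_U−E_D)/(RT)].
(E_U−E_D)/(RT) = (32.7−50.0)×10³/(8.314×453) = -17300/3766 = -4.593.
k_D/k_U = (9.01×10^10/2.35×10^8)·exp(-4.593) = 383.4 × 0.01012 = 3.88.

3.88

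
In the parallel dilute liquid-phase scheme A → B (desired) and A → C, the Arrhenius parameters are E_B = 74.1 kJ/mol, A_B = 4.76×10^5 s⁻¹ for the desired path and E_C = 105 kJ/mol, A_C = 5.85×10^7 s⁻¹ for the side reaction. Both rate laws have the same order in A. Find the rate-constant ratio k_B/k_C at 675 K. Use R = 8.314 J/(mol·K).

2.00

Since both paths have the same order in A, the concentration cancels and S_{B/C} = k_B/k_C = (A_B/A_C)·exp[(E_C−E_B)/(RT)].
(E_C−E_B)/(RT) = (105−74.1)×10³/(8.314×675) = 30900/5612 = 5.506.
k_B/k_C = (4.76×10^5/5.85×10^7)·exp(5.506) = 0.008137 × 246.2 = 2.00.
Since E_B < E_C, lowering the temperature improves selectivity toward B.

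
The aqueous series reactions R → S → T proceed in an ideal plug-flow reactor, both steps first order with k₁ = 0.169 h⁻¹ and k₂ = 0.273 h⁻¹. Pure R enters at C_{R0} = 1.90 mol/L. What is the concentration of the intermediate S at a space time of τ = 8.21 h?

0.443 mol/L

Solving the coupled first-order balances gives C_S(τ) = [k₁/(k₂−k₁)]·C_{R0}·(e^(−k₁τ) − e^(−k₂τ)).
e^(−k₁τ) = e^(−0.169×8.21) = e^(−1.387) = 0.2497; e^(−k₂τ) = e^(−2.241) = 0.1063.
C_S = 0.169×1.90/(0.273−0.169) × (0.2497−0.1063) = 3.087×0.1434 = 0.4427 mol/L.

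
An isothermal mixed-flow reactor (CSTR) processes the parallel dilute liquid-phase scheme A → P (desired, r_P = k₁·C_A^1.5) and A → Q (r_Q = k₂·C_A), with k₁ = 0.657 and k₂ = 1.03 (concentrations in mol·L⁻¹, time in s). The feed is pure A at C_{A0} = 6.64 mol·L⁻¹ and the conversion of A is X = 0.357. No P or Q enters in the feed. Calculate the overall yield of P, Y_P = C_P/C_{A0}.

0.203

Exit C_A = C_{A0}(1−X) = 6.64×0.643 = 4.270 mol·L⁻¹.
A CSTR operates uniformly at the exit composition, giving r_P = 5.796 and r_Q = 4.398 (each k·C_A^n at C_A = 4.270).
Fraction of consumed A going to P: r_P/(r_P+r_Q) = 0.5686.
C_P = 0.5686·C_{A0}·X = 0.5686×6.64×0.357 = 1.35 mol·L⁻¹; Y_P = C_P/C_{A0} = 0.203.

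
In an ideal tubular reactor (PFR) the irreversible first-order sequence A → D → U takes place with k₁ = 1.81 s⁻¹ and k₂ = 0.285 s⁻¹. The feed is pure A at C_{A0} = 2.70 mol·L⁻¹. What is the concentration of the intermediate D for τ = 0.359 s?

1.22 mol·L⁻¹

For first-order series with pure A initially, C_D(τ) = k₁C_{A0}/(k₂−k₁)·(e^(−k₁τ) − e^(−k₂τ)).
e^(−k₁τ) = e^(−1.81×0.359) = e^(−0.6498) = 0.5222; e^(−k₂τ) = e^(−0.1023) = 0.9027.
C_D = 1.81×2.70/(0.285−1.81) × (0.5222−0.9027) = (-3.205)×(-0.3806) = 1.220 mol·L⁻¹.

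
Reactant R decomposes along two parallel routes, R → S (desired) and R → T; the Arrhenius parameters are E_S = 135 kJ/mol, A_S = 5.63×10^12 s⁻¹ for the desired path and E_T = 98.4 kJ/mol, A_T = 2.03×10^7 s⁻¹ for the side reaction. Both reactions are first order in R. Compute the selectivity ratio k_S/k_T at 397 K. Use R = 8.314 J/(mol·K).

k_S/k_T = (A_S/A_T)·exp[−(E_S−E_T)/(RT)] = (A_S/A_T)·exp[(E_T−E_S)/(RT)].
(E_T−E_S)/(RT) = (98.4−135)×10³/(8.314×397) = -36600/3301 = -11.09.
k_S/k_T = (5.63×10^12/2.03×10^7)·exp(-11.09) = 2.773×10^5 × 1.528×10^-5 = 4.24.
Since E_S > E_T, raising the temperature improves selectivity toward S.

4.24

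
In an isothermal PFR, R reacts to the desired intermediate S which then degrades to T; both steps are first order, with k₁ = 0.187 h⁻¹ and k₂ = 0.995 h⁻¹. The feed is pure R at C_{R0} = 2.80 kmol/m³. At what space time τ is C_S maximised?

2.07 h

Setting dC_S/dτ = 0 gives τ_opt = ln(k₂/k₁)/(k₂−k₁).
= ln(0.995/0.187)/(0.995−0.187) = ln(5.321)/0.8080 = 1.672/0.8080 = 2.07 h.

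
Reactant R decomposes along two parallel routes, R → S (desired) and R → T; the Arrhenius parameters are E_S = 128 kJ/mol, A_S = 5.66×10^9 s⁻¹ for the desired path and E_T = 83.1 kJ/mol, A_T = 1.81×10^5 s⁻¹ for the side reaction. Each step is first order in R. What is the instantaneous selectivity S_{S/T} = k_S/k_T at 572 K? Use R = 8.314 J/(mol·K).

k_S/k_T = (A_S/A_T)·exp[−(E_S−E_T)/(RT)] = (A_S/A_T)·exp[(E_T−E_S)/(RT)].
(E_T−E_S)/(RT) = (83.1−128)×10³/(8.314×572) = -44900/4756 = -9.441.
k_S/k_T = (5.66×10^9/1.81×10^5)·exp(-9.441) = 31271 × 7.936×10^-5 = 2.48.
Since E_S > E_T, raising the temperature improves selectivity toward S.

2.48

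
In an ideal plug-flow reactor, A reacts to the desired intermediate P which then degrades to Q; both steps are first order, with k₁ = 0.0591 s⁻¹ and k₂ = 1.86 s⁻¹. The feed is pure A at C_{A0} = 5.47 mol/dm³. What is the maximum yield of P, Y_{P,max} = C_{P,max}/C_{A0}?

0.0284

At the optimum, C_{P,max}/C_{A0} = (k₁/k₂)^[k₂/(k₂−k₁)].
= (0.0591/1.86)^(1.86/(1.86−0.0591)) = (0.03177)^(1.033) = 0.02837.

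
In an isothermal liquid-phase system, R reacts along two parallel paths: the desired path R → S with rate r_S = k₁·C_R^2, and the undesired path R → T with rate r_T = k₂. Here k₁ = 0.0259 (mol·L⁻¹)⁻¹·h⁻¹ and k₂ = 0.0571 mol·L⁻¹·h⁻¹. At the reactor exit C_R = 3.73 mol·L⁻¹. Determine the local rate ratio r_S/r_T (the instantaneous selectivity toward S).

S_{S/T} = r_S/r_T = (k₁·C_R^2)/(k₂) = (k₁/k₂)·C_R^2.
= (0.0259×3.730^2) / (0.0571) = 0.3603/0.05710 = 6.31.
Since the desired path is higher order in R, keeping C_R high (PFR or concentrated feed) favours S.

6.31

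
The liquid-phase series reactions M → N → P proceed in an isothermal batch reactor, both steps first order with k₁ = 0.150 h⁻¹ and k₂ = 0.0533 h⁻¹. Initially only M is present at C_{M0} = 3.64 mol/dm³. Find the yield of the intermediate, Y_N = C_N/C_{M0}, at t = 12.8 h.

Solving the coupled first-order balances gives C_N(t) = [k₁/(k₂−k₁)]·C_{M0}·(e^(−k₁t) − e^(−k₂t)).
e^(−k₁t) = e^(−0.150×12.8) = e^(−1.920) = 0.1466; e^(−k₂t) = e^(−0.6822) = 0.5055.
C_N = 0.150×3.64/(0.0533−0.150) × (0.1466−0.5055) = (-5.646)×(-0.3589) = 2.026 mol/dm³.
Y_N = C_N/C_{M0} = 2.026/3.64 = 0.557.

0.557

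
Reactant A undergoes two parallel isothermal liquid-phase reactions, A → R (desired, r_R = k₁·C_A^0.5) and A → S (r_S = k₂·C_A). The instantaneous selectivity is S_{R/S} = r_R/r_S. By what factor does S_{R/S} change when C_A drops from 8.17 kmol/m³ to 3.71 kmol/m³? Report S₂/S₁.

1.48

S_{R/S} = (k₁/k₂)·C_A^-0.5, so S₂/S₁ = (C_{A,2}/C_{A,1})^-0.5.
= (3.71/8.17)^(-0.5) = (0.4541)^(-0.5) = 1.48.
Selectivity toward R rises as C_A falls — low-concentration operation is favoured.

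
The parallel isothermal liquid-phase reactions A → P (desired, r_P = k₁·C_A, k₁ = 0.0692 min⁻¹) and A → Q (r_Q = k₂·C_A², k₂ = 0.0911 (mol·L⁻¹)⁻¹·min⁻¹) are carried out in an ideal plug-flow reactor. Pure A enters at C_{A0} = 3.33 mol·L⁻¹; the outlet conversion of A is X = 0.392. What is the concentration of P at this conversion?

0.292 mol·L⁻¹

C_A = C_{A0}(1−X) = 2.025 mol·L⁻¹.
Along a PFR/batch, dC_P/dC_A = −r_P/(r_P+r_Q) = −k₁/(k₁+k₂·C_A).
Integrating from C_{A0} to C_A: C_P = (0.0692/0.0911)·ln[(0.0692+0.0911·3.33)/(0.0692+0.0911·2.02)] = 0.7596·ln(0.3726/0.2536) = 0.2920 mol·L⁻¹.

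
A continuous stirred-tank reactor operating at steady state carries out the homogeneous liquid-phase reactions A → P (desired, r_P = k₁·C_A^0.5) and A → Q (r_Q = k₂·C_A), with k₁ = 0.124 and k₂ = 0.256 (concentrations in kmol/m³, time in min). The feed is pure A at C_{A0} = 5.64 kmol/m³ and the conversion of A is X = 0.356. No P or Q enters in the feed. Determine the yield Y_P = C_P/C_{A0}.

0.0721

Exit C_A = C_{A0}(1−X) = 5.64×0.644 = 3.632 kmol/m³.
A CSTR operates uniformly at the exit composition, giving r_P = 0.2363 and r_Q = 0.9298 (each k·C_A^n at C_A = 3.632).
Fraction of consumed A going to P: r_P/(r_P+r_Q) = 0.2027.
C_P = 0.2027·C_{A0}·X = 0.2027×5.64×0.356 = 0.407 kmol/m³; Y_P = C_P/C_{A0} = 0.0721.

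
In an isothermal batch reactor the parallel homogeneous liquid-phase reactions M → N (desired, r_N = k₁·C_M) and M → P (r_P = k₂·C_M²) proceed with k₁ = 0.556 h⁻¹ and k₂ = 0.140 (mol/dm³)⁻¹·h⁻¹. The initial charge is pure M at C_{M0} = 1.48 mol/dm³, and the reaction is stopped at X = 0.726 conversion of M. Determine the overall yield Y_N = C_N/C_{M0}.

0.589

C_M = C_{M0}(1−X) = 0.4055 mol/dm³.
Along a PFR/batch, dC_N/dC_M = −r_N/(r_N+r_P) = −k₁/(k₁+k₂·C_M).
Integrating from C_{M0} to C_M: C_N = (0.556/0.140)·ln[(0.556+0.140·1.48)/(0.556+0.140·0.406)] = 3.971·ln(0.7632/0.6128) = 0.8718 mol/dm³.
Y_N = C_N/C_{M0} = 0.8718/1.48 = 0.589.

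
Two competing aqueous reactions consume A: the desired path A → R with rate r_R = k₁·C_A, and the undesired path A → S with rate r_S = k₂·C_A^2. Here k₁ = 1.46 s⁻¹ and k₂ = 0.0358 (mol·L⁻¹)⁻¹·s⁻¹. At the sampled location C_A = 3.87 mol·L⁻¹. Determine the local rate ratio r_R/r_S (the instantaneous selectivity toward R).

S_{R/S} = r_R/r_S = (k₁·C_A)/(k₂·C_A^2) = (k₁/k₂)·C_A⁻¹.
= (1.46×3.870) / (0.0358×3.870^2) = 5.650/0.5362 = 10.5.
The undesired path is higher order in A, so low C_A (CSTR or dilute feed) favours R.

10.5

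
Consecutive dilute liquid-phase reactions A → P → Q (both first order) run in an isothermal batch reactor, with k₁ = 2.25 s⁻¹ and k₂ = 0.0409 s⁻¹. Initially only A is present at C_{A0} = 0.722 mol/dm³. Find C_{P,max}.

At the optimum, C_{P,max}/C_{A0} = (k₁/k₂)^[k₂/(k₂−k₁)].
= (2.25/0.0409)^(0.0409/(0.0409−2.25)) = (55.01)^(-0.01851) = 0.9285.
C_{P,max} = 0.9285×0.722 = 0.670 mol/dm³.

0.670 mol/dm³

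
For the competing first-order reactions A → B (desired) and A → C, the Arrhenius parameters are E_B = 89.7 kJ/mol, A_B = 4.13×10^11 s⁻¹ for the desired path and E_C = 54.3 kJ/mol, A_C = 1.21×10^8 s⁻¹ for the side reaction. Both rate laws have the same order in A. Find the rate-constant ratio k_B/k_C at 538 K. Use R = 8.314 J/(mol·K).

1.25

Since both paths have the same order in A, the concentration cancels and S_{B/C} = k_B/k_C = (A_B/A_C)·exp[(E_C−E_B)/(RT)].
(E_C−E_B)/(RT) = (54.3−89.7)×10³/(8.314×538) = -35400/4473 = -7.914.
k_B/k_C = (4.13×10^11/1.21×10^8)·exp(-7.914) = 3413 × 3.655×10^-4 = 1.25.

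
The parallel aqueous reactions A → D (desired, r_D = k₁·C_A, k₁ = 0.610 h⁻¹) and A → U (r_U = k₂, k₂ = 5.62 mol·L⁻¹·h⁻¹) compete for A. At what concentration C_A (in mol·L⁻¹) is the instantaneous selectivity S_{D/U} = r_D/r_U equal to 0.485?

4.47 mol·L⁻¹

S_{D/U} = (k₁/k₂)·C_A ⇒ C_A = S·k₂/k₁.
= 0.485×5.62/0.610 = 4.47 mol·L⁻¹.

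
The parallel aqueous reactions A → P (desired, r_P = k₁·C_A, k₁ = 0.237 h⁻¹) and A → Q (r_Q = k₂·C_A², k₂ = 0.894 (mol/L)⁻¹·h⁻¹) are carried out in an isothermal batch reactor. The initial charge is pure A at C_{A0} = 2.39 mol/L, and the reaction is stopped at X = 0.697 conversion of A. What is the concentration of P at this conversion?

C_A = C_{A0}(1−X) = 0.7242 mol/L.
Along a PFR/batch, dC_P/dC_A = −r_P/(r_P+r_Q) = −k₁/(k₁+k₂·C_A).
Integrating from C_{A0} to C_A: C_P = (0.237/0.894)·ln[(0.237+0.894·2.39)/(0.237+0.894·0.724)] = 0.2651·ln(2.374/0.8844) = 0.2617 mol/L.

0.262 mol/L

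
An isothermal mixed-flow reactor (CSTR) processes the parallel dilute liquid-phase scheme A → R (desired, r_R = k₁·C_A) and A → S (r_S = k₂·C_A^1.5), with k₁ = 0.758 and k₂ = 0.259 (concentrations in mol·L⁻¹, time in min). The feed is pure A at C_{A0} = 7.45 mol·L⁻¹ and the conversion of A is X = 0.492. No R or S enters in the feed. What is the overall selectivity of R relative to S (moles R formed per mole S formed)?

1.50

Exit C_A = C_{A0}(1−X) = 7.45×0.508 = 3.785 mol·L⁻¹.
Rates in a CSTR are evaluated at the outlet concentration: r_R = 0.758×3.785 = 2.869, r_S = 0.259×3.785^1.5 = 1.907.
Overall selectivity = C_R/C_S = r_Rτ/(r_Sτ) = r_R/r_S = 1.50.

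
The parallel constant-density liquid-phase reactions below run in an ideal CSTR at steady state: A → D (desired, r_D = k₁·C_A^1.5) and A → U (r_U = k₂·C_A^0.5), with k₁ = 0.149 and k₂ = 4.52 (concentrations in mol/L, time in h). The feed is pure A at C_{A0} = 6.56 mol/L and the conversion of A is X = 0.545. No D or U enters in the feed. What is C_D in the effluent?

Exit C_A = C_{A0}(1−X) = 6.56×0.455 = 2.985 mol/L.
Rates in a CSTR are evaluated at the outlet concentration: r_D = 0.149×2.985^1.5 = 0.7684, r_U = 4.52×2.985^0.5 = 7.809.
Fraction of consumed A going to D: r_D/(r_D+r_U) = 0.08958.
C_D = 0.08958·C_{A0}·X = 0.08958×6.56×0.545 = 0.320 mol/L.

0.320 mol/L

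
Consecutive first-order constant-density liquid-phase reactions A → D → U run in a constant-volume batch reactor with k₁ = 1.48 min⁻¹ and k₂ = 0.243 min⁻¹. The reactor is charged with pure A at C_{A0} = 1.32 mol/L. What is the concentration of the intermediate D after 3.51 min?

Solving the coupled first-order balances gives C_D(t) = [k₁/(k₂−k₁)]·C_{A0}·(e^(−k₁t) − e^(−k₂t)).
e^(−k₁t) = e^(−1.48×3.51) = e^(−5.195) = 0.005545; e^(−k₂t) = e^(−0.8529) = 0.4262.
C_D = 1.48×1.32/(0.243−1.48) × (0.005545−0.4262) = (-1.579)×(-0.4206) = 0.6643 mol/L.

0.664 mol/L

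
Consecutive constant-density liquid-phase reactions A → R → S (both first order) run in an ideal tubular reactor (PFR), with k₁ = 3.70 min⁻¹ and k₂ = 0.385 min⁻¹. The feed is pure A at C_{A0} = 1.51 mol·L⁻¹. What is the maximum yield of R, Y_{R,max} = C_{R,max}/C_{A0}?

At the optimum, C_{R,max}/C_{A0} = (k₁/k₂)^[k₂/(k₂−k₁)].
= (3.70/0.385)^(0.385/(0.385−3.70)) = (9.610)^(-0.1161) = 0.7689.

0.769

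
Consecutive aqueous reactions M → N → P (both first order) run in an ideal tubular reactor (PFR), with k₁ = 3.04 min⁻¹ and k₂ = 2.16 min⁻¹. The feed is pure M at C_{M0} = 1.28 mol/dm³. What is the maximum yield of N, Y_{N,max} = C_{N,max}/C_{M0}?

0.432

For a first-order series the maximum intermediate yield is C_{N,max}/C_{M0} = (k₁/k₂)^[k₂/(k₂−k₁)].
= (3.04/2.16)^(2.16/(2.16−3.04)) = (1.407)^(-2.455) = 0.4322.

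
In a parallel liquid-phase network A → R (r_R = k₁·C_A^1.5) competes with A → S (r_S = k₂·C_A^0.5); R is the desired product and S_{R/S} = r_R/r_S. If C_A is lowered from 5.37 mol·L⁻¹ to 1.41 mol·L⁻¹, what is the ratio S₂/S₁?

S_{R/S} = (k₁/k₂)·C_A, so S₂/S₁ = (C_{A,2}/C_{A,1}).
= 1.41/5.37 = 0.263.

0.263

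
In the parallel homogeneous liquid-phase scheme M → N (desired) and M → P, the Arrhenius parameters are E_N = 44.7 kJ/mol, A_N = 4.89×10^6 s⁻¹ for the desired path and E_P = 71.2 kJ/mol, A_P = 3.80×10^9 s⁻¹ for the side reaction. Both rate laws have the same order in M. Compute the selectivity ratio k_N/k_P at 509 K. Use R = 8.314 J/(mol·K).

0.675

Since both paths have the same order in M, the concentration cancels and S_{N/P} = k_N/k_P = (A_N/A_P)·exp[(E_P−E_N)/(RT)].
(E_P−E_N)/(RT) = (71.2−44.7)×10³/(8.314×509) = 26500/4232 = 6.262.
k_N/k_P = (4.89×10^6/3.80×10^9)·exp(6.262) = 0.001287 × 524.3 = 0.675.
Since E_N < E_P, lowering the temperature improves selectivity toward N.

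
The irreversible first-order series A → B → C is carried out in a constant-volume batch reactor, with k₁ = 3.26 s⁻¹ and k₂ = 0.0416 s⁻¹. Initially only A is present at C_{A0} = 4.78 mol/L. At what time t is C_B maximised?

For first-order series the maximum of C_B occurs at t_opt = ln(k₂/k₁)/(k₂−k₁).
= ln(0.0416/3.26)/(0.0416−3.26) = ln(0.01276)/-3.218 = -4.361/-3.218 = 1.36 s.

1.36 s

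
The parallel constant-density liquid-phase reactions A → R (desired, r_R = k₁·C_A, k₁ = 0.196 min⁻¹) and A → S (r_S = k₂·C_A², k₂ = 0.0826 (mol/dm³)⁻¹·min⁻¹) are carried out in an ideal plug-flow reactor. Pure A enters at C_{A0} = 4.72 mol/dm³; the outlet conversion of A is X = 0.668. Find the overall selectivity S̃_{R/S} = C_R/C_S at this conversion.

0.794

C_A = C_{A0}(1−X) = 1.567 mol/dm³.
Along a PFR/batch, dC_R/dC_A = −r_R/(r_R+r_S) = −k₁/(k₁+k₂·C_A).
Integrating from C_{A0} to C_A: C_R = (0.196/0.0826)·ln[(0.196+0.0826·4.72)/(0.196+0.0826·1.57)] = 2.373·ln(0.5859/0.3254) = 1.395 mol/dm³.
C_S = (C_{A0}−C_A)−C_R = 1.758 mol/dm³; S̃_{R/S} = 1.395/1.758 = 0.794.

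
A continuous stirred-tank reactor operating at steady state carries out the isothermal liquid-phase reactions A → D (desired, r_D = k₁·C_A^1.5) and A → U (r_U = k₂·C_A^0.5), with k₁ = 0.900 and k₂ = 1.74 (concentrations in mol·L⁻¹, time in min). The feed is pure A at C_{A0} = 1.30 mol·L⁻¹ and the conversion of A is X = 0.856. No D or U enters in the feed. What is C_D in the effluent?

Exit C_A = C_{A0}(1−X) = 1.30×0.144 = 0.1872 mol·L⁻¹.
Rates in a CSTR are evaluated at the outlet concentration: r_D = 0.900×0.1872^1.5 = 0.07290, r_U = 1.74×0.1872^0.5 = 0.7528.
Fraction of consumed A going to D: r_D/(r_D+r_U) = 0.08828.
C_D = 0.08828·C_{A0}·X = 0.08828×1.30×0.856 = 0.0982 mol·L⁻¹.

0.0982 mol·L⁻¹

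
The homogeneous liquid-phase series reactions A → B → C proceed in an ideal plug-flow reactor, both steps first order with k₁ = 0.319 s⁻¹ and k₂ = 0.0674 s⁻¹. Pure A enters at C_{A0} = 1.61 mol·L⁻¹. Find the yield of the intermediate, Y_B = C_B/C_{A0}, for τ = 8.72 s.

0.626

The intermediate concentration in a first-order A→B→C sequence is C_B = k₁C_{A0}(e^(−k₁τ) − e^(−k₂τ))/(k₂−k₁).
e^(−k₁τ) = e^(−0.319×8.72) = e^(−2.782) = 0.06193; e^(−k₂τ) = e^(−0.5877) = 0.5556.
C_B = 0.319×1.61/(0.0674−0.319) × (0.06193−0.5556) = (-2.041)×(-0.4937) = 1.008 mol·L⁻¹.
Y_B = C_B/C_{A0} = 1.008/1.61 = 0.626.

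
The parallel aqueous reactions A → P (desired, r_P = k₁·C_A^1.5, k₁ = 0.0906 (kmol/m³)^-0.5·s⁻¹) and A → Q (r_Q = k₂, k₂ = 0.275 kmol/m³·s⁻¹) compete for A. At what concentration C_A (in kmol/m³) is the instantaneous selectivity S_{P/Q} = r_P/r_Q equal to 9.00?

S_{P/Q} = (k₁/k₂)·C_A^1.5 ⇒ C_A = (S·k₂/k₁)^(1/1.5).
= (9.00×0.275/0.0906)^(0.6667) = (27.32)^(0.6667) = 9.07 kmol/m³.

9.07 kmol/m³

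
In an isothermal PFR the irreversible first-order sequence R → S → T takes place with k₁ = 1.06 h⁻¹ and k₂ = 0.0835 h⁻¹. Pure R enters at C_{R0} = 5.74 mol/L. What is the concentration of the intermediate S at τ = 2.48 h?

4.62 mol/L

For first-order series with pure R initially, C_S(τ) = k₁C_{R0}/(k₂−k₁)·(e^(−k₁τ) − e^(−k₂τ)).
e^(−k₁τ) = e^(−1.06×2.48) = e^(−2.629) = 0.07217; e^(−k₂τ) = e^(−0.2071) = 0.8130.
C_S = 1.06×5.74/(0.0835−1.06) × (0.07217−0.8130) = (-6.231)×(-0.7408) = 4.616 mol/L.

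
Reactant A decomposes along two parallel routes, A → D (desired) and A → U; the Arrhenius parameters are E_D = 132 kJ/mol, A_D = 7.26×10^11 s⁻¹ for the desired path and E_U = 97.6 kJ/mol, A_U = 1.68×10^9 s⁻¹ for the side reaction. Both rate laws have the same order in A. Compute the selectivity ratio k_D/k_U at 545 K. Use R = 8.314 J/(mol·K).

0.218

Since both paths have the same order in A, the concentration cancels and S_{D/U} = k_D/k_U = (A_D/A_U)·exp[(E_U−E_D)/(RT)].
(E_U−E_D)/(RT) = (97.6−132)×10³/(8.314×545) = -34400/4531 = -7.592.
k_D/k_U = (7.26×10^11/1.68×10^9)·exp(-7.592) = 432.1 × 5.045×10^-4 = 0.218.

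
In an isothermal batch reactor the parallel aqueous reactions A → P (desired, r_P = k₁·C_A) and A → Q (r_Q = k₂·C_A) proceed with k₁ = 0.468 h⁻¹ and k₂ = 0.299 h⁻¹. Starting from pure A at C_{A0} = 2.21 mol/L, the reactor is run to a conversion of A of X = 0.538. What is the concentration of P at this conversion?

C_A = C_{A0}(1−X) = 1.021 mol/L.
Both paths are first order in A, so the instantaneous fraction to P is constant: dC_P/d(−C_A) = k₁/(k₁+k₂) = 0.6102.
C_P = 0.6102·(C_{A0}−C_A) = 0.6102×1.189 = 0.725 mol/L.

0.725 mol/L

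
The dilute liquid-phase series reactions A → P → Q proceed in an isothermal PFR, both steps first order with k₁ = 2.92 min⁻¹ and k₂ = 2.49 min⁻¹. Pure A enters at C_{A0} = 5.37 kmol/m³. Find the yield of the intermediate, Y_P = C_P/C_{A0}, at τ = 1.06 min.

0.177

Solving the coupled first-order balances gives C_P(τ) = [k₁/(k₂−k₁)]·C_{A0}·(e^(−k₁τ) − e^(−k₂τ)).
e^(−k₁τ) = e^(−2.92×1.06) = e^(−3.095) = 0.04527; e^(−k₂τ) = e^(−2.639) = 0.07140.
C_P = 2.92×5.37/(2.49−2.92) × (0.04527−0.07140) = (-36.47)×(-0.02614) = 0.9532 kmol/m³.
Y_P = C_P/C_{A0} = 0.9532/5.37 = 0.177.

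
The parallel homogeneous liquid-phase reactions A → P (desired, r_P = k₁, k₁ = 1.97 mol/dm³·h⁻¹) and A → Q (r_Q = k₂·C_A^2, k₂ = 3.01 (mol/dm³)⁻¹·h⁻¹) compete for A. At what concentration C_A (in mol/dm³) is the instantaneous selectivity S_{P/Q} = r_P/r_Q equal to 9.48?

S_{P/Q} = (k₁/k₂)·C_A^-2 ⇒ C_A = (S·k₂/k₁)^(-0.5).
= (9.48×3.01/1.97)^(-0.5) = (14.48)^(-0.5) = 0.263 mol/dm³.

0.263 mol/dm³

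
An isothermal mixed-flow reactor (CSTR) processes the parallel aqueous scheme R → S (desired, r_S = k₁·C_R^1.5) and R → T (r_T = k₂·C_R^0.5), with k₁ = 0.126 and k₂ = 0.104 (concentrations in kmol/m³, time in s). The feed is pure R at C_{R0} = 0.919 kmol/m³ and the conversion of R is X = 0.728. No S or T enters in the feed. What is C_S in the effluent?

0.156 kmol/m³

Exit C_R = C_{R0}(1−X) = 0.919×0.272 = 0.2500 kmol/m³.
Rates in a CSTR are evaluated at the outlet concentration: r_S = 0.126×0.2500^1.5 = 0.01575, r_T = 0.104×0.2500^0.5 = 0.05200.
Fraction of consumed R going to S: r_S/(r_S+r_T) = 0.2324.
C_S = 0.2324·C_{R0}·X = 0.2324×0.919×0.728 = 0.156 kmol/m³.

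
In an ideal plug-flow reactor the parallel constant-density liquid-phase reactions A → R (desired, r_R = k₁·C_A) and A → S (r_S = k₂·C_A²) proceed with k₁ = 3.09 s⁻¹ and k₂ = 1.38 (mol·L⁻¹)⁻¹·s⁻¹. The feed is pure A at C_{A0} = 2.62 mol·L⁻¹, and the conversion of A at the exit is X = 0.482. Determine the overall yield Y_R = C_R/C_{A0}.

C_A = C_{A0}(1−X) = 1.357 mol·L⁻¹.
Along a PFR/batch, dC_R/dC_A = −r_R/(r_R+r_S) = −k₁/(k₁+k₂·C_A).
Integrating from C_{A0} to C_A: C_R = (3.09/1.38)·ln[(3.09+1.38·2.62)/(3.09+1.38·1.36)] = 2.239·ln(6.706/4.963) = 0.6739 mol·L⁻¹.
Y_R = C_R/C_{A0} = 0.6739/2.62 = 0.257.

0.257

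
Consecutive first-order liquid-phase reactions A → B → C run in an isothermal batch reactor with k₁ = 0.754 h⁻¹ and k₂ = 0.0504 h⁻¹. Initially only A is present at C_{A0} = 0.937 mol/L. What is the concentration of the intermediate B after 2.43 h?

0.728 mol/L

Solving the coupled first-order balances gives C_B(t) = [k₁/(k₂−k₁)]·C_{A0}·(e^(−k₁t) − e^(−k₂t)).
e^(−k₁t) = e^(−0.754×2.43) = e^(−1.832) = 0.1601; e^(−k₂t) = e^(−0.1225) = 0.8847.
C_B = 0.754×0.937/(0.0504−0.754) × (0.1601−0.8847) = (-1.004)×(-0.7247) = 0.7277 mol/L.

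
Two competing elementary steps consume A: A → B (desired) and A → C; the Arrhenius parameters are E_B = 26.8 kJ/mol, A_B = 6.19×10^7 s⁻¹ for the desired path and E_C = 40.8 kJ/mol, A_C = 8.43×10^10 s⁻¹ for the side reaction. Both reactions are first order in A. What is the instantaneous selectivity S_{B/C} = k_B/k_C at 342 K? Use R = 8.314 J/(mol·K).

0.101

Since both paths have the same order in A, the concentration cancels and S_{B/C} = k_B/k_C = (A_B/A_C)·exp[(E_C−E_B)/(RT)].
(E_C−E_B)/(RT) = (40.8−26.8)×10³/(8.314×342) = 14000/2843 = 4.924.
k_B/k_C = (6.19×10^7/8.43×10^10)·exp(4.924) = 7.343×10^-4 × 137.5 = 0.101.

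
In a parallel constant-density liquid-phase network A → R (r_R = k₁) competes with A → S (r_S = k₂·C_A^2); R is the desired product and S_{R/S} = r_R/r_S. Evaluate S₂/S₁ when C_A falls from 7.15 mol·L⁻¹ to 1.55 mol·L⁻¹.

S_{R/S} = (k₁/k₂)·C_A^-2, so S₂/S₁ = (C_{A,2}/C_{A,1})^-2.
= (1.55/7.15)^(-2) = (0.2168)^(-2) = 21.3.

21.3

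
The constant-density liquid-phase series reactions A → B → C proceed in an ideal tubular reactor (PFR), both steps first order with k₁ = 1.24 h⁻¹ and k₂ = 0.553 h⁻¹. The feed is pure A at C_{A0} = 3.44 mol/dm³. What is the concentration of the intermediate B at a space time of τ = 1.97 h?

1.55 mol/dm³

The intermediate concentration in a first-order A→B→C sequence is C_B = k₁C_{A0}(e^(−k₁τ) − e^(−k₂τ))/(k₂−k₁).
e^(−k₁τ) = e^(−1.24×1.97) = e^(−2.443) = 0.08692; e^(−k₂τ) = e^(−1.089) = 0.3364.
C_B = 1.24×3.44/(0.553−1.24) × (0.08692−0.3364) = (-6.209)×(-0.2495) = 1.549 mol/dm³.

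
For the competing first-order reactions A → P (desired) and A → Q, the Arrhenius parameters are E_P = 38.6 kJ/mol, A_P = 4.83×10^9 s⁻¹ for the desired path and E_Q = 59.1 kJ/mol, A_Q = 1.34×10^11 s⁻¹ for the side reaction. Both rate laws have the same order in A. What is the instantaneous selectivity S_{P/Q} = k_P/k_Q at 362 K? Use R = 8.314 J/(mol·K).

k_P/k_Q = (A_P/A_Q)·exp[−(E_P−E_Q)/(RT)] = (A_P/A_Q)·exp[(E_Q−E_P)/(RT)].
(E_Q−E_P)/(RT) = (59.1−38.6)×10³/(8.314×362) = 20500/3010 = 6.811.
k_P/k_Q = (4.83×10^9/1.34×10^11)·exp(6.811) = 0.03604 × 908.1 = 32.7.

32.7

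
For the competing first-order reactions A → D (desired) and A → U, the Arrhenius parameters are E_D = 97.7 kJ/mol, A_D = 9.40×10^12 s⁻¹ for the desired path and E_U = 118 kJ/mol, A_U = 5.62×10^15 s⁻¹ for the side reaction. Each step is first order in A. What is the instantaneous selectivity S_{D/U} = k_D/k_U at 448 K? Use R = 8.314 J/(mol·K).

With equal orders, S_{D/U} = k_D/k_U = (A_D/A_U)·exp[(E_U−E_D)/(RT)].
(E_U−E_D)/(RT) = (118−97.7)×10³/(8.314×448) = 20300/3725 = 5.450.
k_D/k_U = (9.40×10^12/5.62×10^15)·exp(5.450) = 0.001673 × 232.8 = 0.389.
Since E_D < E_U, lowering the temperature improves selectivity toward D.

0.389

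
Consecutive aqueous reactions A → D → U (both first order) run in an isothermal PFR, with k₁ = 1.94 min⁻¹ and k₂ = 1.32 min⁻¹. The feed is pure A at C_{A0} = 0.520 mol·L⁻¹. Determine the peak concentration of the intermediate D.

0.229 mol·L⁻¹

Evaluating C_D at τ_opt = ln(k₂/k₁)/(k₂−k₁) gives C_{D,max}/C_{A0} = (k₁/k₂)^[k₂/(k₂−k₁)].
= (1.94/1.32)^(1.32/(1.32−1.94)) = (1.470)^(-2.129) = 0.4405.
C_{D,max} = 0.4405×0.520 = 0.229 mol·L⁻¹.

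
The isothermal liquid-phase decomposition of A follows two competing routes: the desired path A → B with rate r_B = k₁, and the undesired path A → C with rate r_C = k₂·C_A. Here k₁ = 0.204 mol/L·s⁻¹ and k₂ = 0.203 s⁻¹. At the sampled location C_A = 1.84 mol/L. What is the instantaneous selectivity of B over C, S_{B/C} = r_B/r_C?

S_{B/C} = r_B/r_C = (k₁)/(k₂·C_A) = (k₁/k₂)·C_A⁻¹.
= (0.204) / (0.203×1.840) = 0.2040/0.3735 = 0.546.

0.546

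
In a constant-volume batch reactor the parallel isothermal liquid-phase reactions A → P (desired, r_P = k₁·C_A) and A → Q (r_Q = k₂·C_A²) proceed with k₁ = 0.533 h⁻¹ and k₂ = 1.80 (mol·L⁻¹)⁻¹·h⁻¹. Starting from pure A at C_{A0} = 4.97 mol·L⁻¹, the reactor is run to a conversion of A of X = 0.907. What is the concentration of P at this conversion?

0.574 mol·L⁻¹

C_A = C_{A0}(1−X) = 0.4622 mol·L⁻¹.
Along a PFR/batch, dC_P/dC_A = −r_P/(r_P+r_Q) = −k₁/(k₁+k₂·C_A).
Integrating from C_{A0} to C_A: C_P = (0.533/1.80)·ln[(0.533+1.80·4.97)/(0.533+1.80·0.462)] = 0.2961·ln(9.479/1.365) = 0.5738 mol·L⁻¹.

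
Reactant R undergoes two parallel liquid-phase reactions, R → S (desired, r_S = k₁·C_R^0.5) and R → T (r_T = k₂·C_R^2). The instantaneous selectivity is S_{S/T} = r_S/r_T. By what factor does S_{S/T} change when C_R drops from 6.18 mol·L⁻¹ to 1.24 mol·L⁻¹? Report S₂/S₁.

11.1

S_{S/T} = (k₁/k₂)·C_R^-1.5, so S₂/S₁ = (C_{R,2}/C_{R,1})^-1.5.
= (1.24/6.18)^(-1.5) = (0.2006)^(-1.5) = 11.1.
Selectivity toward S rises as C_R falls — low-concentration operation is favoured.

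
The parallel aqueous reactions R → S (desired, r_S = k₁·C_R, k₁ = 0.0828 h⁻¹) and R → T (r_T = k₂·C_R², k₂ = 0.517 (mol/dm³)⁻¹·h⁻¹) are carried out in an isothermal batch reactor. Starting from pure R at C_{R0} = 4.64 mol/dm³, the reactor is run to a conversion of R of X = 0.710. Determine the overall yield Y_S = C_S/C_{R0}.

C_R = C_{R0}(1−X) = 1.346 mol/dm³.
Along a PFR/batch, dC_S/dC_R = −r_S/(r_S+r_T) = −k₁/(k₁+k₂·C_R).
Integrating from C_{R0} to C_R: C_S = (0.0828/0.517)·ln[(0.0828+0.517·4.64)/(0.0828+0.517·1.35)] = 0.1602·ln(2.482/0.7785) = 0.1857 mol/dm³.
Y_S = C_S/C_{R0} = 0.1857/4.64 = 0.0400.

0.0400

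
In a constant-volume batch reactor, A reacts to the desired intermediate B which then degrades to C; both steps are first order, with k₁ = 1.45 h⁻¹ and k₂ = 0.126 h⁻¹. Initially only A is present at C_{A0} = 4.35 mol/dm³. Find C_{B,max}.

Evaluating C_B at t_opt = ln(k₂/k₁)/(k₂−k₁) gives C_{B,max}/C_{A0} = (k₁/k₂)^[k₂/(k₂−k₁)].
= (1.45/0.126)^(0.126/(0.126−1.45)) = (11.51)^(-0.09517) = 0.7926.
C_{B,max} = 0.7926×4.35 = 3.45 mol/dm³.

3.45 mol/dm³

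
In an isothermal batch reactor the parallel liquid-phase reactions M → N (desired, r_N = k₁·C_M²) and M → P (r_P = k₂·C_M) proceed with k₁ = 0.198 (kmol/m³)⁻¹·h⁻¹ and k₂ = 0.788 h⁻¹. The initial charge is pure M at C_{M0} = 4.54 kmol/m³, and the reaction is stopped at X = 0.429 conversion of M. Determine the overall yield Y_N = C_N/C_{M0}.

0.201

C_M = C_{M0}(1−X) = 2.592 kmol/m³.
Along a PFR/batch, dC_P/dC_M = −r_P/(r_N+r_P) = −k₂/(k₂+k₁·C_M).
Integrating from C_{M0} to C_M: C_P = (0.788/0.198)·ln[(0.788+0.198·4.54)/(0.788+0.198·2.59)] = 3.980·ln(1.687/1.301) = 1.033 kmol/m³.
Then C_N = (C_{M0}−C_M) − C_P = 1.948 − 1.033 = 0.9147 kmol/m³.
Y_N = C_N/C_{M0} = 0.9147/4.54 = 0.201.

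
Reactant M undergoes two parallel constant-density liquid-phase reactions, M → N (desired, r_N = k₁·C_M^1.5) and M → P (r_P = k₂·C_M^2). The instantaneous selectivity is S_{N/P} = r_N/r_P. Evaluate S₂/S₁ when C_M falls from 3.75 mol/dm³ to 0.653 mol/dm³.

2.40

S_{N/P} = (k₁/k₂)·C_M^-0.5, so S₂/S₁ = (C_{M,2}/C_{M,1})^-0.5.
= (0.653/3.75)^(-0.5) = (0.1741)^(-0.5) = 2.40.
Selectivity toward N rises as C_M falls — low-concentration operation is favoured.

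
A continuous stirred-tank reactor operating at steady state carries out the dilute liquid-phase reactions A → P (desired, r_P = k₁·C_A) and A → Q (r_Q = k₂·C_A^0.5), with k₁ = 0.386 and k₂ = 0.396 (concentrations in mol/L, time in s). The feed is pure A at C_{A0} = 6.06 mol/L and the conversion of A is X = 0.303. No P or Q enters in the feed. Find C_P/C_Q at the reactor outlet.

Exit C_A = C_{A0}(1−X) = 6.06×0.697 = 4.224 mol/L.
Rates in a CSTR are evaluated at the outlet concentration: r_P = 0.386×4.224 = 1.630, r_Q = 0.396×4.224^0.5 = 0.8139.
Overall selectivity = C_P/C_Q = r_Pτ/(r_Qτ) = r_P/r_Q = 2.00.

2.00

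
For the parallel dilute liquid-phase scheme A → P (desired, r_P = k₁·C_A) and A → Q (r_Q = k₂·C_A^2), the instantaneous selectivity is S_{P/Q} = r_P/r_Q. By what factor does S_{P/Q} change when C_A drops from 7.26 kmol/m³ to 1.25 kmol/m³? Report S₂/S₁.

5.81

S_{P/Q} = (k₁/k₂)·C_A⁻¹, so S₂/S₁ = (C_{A,2}/C_{A,1})⁻¹.
= 7.26/1.25 = 5.81.
Selectivity toward P rises as C_A falls — low-concentration operation is favoured.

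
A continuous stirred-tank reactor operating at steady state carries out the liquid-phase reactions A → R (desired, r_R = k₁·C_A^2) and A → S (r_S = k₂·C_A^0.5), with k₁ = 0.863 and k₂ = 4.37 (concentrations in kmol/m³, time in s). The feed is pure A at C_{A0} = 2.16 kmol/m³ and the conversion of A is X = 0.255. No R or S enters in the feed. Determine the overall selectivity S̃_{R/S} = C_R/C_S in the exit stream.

0.403

Exit C_A = C_{A0}(1−X) = 2.16×0.745 = 1.609 kmol/m³.
A CSTR operates uniformly at the exit composition, giving r_R = 2.235 and r_S = 5.544 (each k·C_A^n at C_A = 1.609).
Overall selectivity = C_R/C_S = r_Rτ/(r_Sτ) = r_R/r_S = 0.403.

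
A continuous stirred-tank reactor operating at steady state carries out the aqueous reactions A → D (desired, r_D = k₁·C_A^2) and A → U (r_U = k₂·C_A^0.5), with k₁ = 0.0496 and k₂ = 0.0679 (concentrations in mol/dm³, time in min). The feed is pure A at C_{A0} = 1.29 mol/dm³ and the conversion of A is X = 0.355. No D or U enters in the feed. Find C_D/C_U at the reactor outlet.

0.554

Exit C_A = C_{A0}(1−X) = 1.29×0.645 = 0.8321 mol/dm³.
A CSTR operates uniformly at the exit composition, giving r_D = 0.03434 and r_U = 0.06194 (each k·C_A^n at C_A = 0.8321).
Overall selectivity = C_D/C_U = r_Dτ/(r_Uτ) = r_D/r_U = 0.554.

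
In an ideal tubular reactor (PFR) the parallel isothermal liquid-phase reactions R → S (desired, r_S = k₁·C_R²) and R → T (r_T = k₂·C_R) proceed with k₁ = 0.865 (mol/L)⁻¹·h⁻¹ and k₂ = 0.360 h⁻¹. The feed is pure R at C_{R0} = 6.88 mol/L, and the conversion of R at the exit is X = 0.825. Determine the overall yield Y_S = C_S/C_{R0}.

C_R = C_{R0}(1−X) = 1.204 mol/L.
Along a PFR/batch, dC_T/dC_R = −r_T/(r_S+r_T) = −k₂/(k₂+k₁·C_R).
Integrating from C_{R0} to C_R: C_T = (0.360/0.865)·ln[(0.360+0.865·6.88)/(0.360+0.865·1.20)] = 0.4162·ln(6.311/1.401) = 0.6263 mol/L.
Then C_S = (C_{R0}−C_R) − C_T = 5.676 − 0.6263 = 5.050 mol/L.
Y_S = C_S/C_{R0} = 5.050/6.88 = 0.734.

0.734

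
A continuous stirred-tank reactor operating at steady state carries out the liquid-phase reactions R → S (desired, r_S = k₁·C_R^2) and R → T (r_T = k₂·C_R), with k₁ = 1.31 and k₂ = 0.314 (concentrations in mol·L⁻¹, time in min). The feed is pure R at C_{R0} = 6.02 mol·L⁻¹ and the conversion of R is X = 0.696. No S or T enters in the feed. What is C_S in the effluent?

Exit C_R = C_{R0}(1−X) = 6.02×0.304 = 1.830 mol·L⁻¹.
In a CSTR the entire volume is at exit conditions, so r_S = 1.31×1.830^2 = 4.387 and r_T = 0.314×1.830 = 0.5746.
Fraction of consumed R going to S: r_S/(r_S+r_T) = 0.8842.
C_S = 0.8842·C_{R0}·X = 0.8842×6.02×0.696 = 3.70 mol·L⁻¹.

3.70 mol·L⁻¹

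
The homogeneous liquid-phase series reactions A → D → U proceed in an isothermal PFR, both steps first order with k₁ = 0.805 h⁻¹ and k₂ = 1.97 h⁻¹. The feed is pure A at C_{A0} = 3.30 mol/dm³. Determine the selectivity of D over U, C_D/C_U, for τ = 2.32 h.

0.134

The intermediate concentration in a first-order A→B→C sequence is C_D = k₁C_{A0}(e^(−k₁τ) − e^(−k₂τ))/(k₂−k₁).
e^(−k₁τ) = e^(−0.805×2.32) = e^(−1.868) = 0.1545; e^(−k₂τ) = e^(−4.570) = 0.01035.
C_D = 0.805×3.30/(1.97−0.805) × (0.1545−0.01035) = 2.280×0.1441 = 0.3287 mol/dm³.
C_A = C_{A0}e^(−k₁τ) = 0.5098 mol/dm³, so C_U = C_{A0}−C_A−C_D = 2.461 mol/dm³; C_D/C_U = 0.134.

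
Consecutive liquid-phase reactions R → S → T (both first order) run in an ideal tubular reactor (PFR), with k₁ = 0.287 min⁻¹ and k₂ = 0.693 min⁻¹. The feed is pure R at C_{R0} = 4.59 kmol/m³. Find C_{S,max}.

1.02 kmol/m³

For a first-order series the maximum intermediate yield is C_{S,max}/C_{R0} = (k₁/k₂)^[k₂/(k₂−k₁)].
= (0.287/0.693)^(0.693/(0.693−0.287)) = (0.4141)^(1.707) = 0.2221.
C_{S,max} = 0.2221×4.59 = 1.02 kmol/m³.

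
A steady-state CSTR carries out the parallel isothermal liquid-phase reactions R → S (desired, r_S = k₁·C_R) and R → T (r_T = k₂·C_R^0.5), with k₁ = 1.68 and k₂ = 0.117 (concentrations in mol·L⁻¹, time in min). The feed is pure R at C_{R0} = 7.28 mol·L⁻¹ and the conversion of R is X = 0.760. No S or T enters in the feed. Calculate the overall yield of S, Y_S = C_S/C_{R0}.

0.722

Exit C_R = C_{R0}(1−X) = 7.28×0.240 = 1.747 mol·L⁻¹.
Rates in a CSTR are evaluated at the outlet concentration: r_S = 1.68×1.747 = 2.935, r_T = 0.117×1.747^0.5 = 0.1547.
Fraction of consumed R going to S: r_S/(r_S+r_T) = 0.9499.
C_S = 0.9499·C_{R0}·X = 0.9499×7.28×0.760 = 5.26 mol·L⁻¹; Y_S = C_S/C_{R0} = 0.722.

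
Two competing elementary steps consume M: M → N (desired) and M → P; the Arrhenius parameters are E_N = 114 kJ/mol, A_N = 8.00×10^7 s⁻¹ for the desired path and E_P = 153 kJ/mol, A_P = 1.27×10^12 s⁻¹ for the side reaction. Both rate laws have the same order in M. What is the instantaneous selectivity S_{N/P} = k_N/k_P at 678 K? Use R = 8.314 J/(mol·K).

0.0637

Since both paths have the same order in M, the concentration cancels and S_{N/P} = k_N/k_P = (A_N/A_P)·exp[(E_P−E_N)/(RT)].
(E_P−E_N)/(RT) = (153−114)×10³/(8.314×678) = 39000/5637 = 6.919.
k_N/k_P = (8.00×10^7/1.27×10^12)·exp(6.919) = 6.299×10^-5 × 1011 = 0.0637.
Since E_N < E_P, lowering the temperature improves selectivity toward N.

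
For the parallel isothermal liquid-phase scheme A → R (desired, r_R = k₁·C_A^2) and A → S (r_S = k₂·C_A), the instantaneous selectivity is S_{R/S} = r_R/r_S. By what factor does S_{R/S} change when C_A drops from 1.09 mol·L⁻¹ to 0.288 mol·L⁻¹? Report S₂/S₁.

0.264

S_{R/S} = (k₁/k₂)·C_A, so S₂/S₁ = (C_{A,2}/C_{A,1}).
= 0.288/1.09 = 0.264.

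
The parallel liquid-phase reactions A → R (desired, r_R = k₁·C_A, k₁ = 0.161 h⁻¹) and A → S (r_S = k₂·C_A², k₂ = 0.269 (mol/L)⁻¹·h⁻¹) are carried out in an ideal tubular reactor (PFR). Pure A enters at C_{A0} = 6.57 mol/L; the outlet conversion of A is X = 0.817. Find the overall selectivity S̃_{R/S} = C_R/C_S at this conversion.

0.182

C_A = C_{A0}(1−X) = 1.202 mol/L.
Along a PFR/batch, dC_R/dC_A = −r_R/(r_R+r_S) = −k₁/(k₁+k₂·C_A).
Integrating from C_{A0} to C_A: C_R = (0.161/0.269)·ln[(0.161+0.269·6.57)/(0.161+0.269·1.20)] = 0.5985·ln(1.928/0.4844) = 0.8268 mol/L.
C_S = (C_{A0}−C_A)−C_R = 4.541 mol/L; S̃_{R/S} = 0.8268/4.541 = 0.182.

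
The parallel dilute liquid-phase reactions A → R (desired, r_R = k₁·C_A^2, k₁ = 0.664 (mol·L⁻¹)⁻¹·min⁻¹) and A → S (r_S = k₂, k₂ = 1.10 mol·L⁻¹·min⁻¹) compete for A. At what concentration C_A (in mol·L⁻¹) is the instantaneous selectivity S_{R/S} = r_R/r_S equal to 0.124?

0.453 mol·L⁻¹

S_{R/S} = (k₁/k₂)·C_A^2 ⇒ C_A = (S·k₂/k₁)^(0.5).
= (0.124×1.10/0.664)^(0.5) = (0.2054)^(0.5) = 0.453 mol·L⁻¹.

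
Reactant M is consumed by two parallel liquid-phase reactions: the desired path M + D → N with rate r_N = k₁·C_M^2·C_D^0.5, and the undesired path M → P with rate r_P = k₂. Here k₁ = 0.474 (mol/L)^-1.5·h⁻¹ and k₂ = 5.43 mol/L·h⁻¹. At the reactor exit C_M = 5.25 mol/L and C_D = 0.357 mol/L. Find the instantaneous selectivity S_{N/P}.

S_{N/P} = r_N/r_P = (k₁·C_M^2·C_D^0.5)/(k₂) = (k₁/k₂)·C_M^2·C_D^0.5.
= (0.474×5.250^2×0.3570^0.5) / (5.43) = 7.806/5.430 = 1.44.
Since the desired path is higher order in M, keeping C_M high (PFR or concentrated feed) favours N.

1.44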